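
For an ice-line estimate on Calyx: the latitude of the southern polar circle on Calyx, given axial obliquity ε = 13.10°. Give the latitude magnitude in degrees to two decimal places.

76.90°

The polar circle is the lowest latitude that experiences at least one full rotation of continuous darkness at the northern-summer solstice; it lies at |φ| = 90° − ε = 90° − 13.10° = 76.90°.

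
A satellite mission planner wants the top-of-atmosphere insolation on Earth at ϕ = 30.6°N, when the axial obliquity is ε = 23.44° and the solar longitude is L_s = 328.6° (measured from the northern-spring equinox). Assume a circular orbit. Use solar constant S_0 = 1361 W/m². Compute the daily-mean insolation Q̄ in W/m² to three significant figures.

Solar declination: sin δ = sin ε · sin L_s = sin 23.44° × sin 328.6° = -0.20725, so δ = -11.961°.
cos h₀ = −tan(+30.6°) tan(-11.961°) = 0.1253, h₀ = 1.4452 rad.
Bracket: h₀ sin ϕ sin δ + cos ϕ cos δ sin h₀ = 1.4452×0.50904×-0.20725 + 0.86074×0.97829×0.99212 = -0.152466 + 0.835418 = 0.682952.
Q̄ = (S_0/π) × [bracket] = (1361/π) × 0.682952 = 295.9 W/m².

Q̄ ≈ 296 W/m²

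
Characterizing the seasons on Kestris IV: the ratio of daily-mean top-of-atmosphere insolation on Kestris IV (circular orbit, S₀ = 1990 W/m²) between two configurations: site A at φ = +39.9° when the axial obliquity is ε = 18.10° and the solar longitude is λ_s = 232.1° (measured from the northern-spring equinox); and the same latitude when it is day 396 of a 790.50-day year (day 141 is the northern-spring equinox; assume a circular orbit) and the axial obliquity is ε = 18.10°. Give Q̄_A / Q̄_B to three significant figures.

— Configuration A (φ=+39.9°):
Solar declination: sin δ = sin ε · sin λ_s = sin 18.10° × sin 232.1° = -0.24515, so δ = -14.191°.
cos H₀ = −tan(+39.9°) tan(-14.191°) = 0.2114, H₀ = 1.3578 rad.
Bracket: H₀ sin φ sin δ + cos φ cos δ sin H₀ = 1.3578×0.64145×-0.24515 + 0.76717×0.96949×0.97739 = -0.213516 + 0.726947 = 0.513431.
Q̄ = (S₀/π) × [bracket] = (1990/π) × 0.513431 = 325.23 W/m².
— Configuration B (φ=+39.9°):
Solar longitude: λ_s = 360° × (396 − 141)/790.50 = 116.129°.
sin δ = sin 18.10° × sin 116.129° = 0.27893, so δ = +16.196°.
cos H₀ = −tan(+39.9°) tan(+16.196°) = -0.2429, H₀ = 1.8161 rad.
Bracket: H₀ sin φ sin δ + cos φ cos δ sin H₀ = 1.8161×0.64145×0.27893 + 0.76717×0.96031×0.97006 = 0.324936 + 0.714664 = 1.039600.
Q̄ = (S₀/π) × [bracket] = (1990/π) × 1.039600 = 658.52 W/m².
Ratio Q̄_A / Q̄_B = 325.23 / 658.52 = 0.4939.

Q̄_A / Q̄_B ≈ 0.494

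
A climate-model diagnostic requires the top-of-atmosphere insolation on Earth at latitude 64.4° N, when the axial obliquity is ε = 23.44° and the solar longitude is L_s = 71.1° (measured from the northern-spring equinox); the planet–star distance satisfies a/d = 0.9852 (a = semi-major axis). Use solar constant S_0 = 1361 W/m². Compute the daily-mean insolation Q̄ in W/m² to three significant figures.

Solar declination: sin δ = sin ε · sin L_s = sin 23.44° × sin 71.1° = 0.37634, so δ = +22.107°.
cos h₀ = −tan(+64.4°) tan(+22.107°) = -0.8478, h₀ = 2.5827 rad.
Bracket: h₀ sin ϕ sin δ + cos ϕ cos δ sin h₀ = 2.5827×0.90183×0.37634 + 0.43209×0.92648×0.53029 = 0.876555 + 0.212287 = 1.088842.
Inverse-square distance factor (a/d)² = 0.9852² = 0.970619.
Q̄ = (S_0/π) × 0.970619 × [bracket] = (1361/π) × 0.970619 × 1.088842 = 457.8 W/m².

Q̄ ≈ 458 W/m²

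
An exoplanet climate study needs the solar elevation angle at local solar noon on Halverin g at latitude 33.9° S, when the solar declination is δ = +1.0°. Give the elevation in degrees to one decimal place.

55.1°

At local noon the hour angle is zero, so the zenith angle equals |ϕ − δ| = |-33.9° − (+1.000°)| = 34.900°.
Elevation = 90° − 34.900° = 55.1°.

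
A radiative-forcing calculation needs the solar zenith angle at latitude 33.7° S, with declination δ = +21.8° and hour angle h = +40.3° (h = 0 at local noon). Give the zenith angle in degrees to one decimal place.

θ_z = 67.5°

cos θ_z = sin φ sin δ + cos φ cos δ cos h = -0.206051 + 0.589129 = 0.383078.
θ_z = arccos(0.383078) = 67.5°.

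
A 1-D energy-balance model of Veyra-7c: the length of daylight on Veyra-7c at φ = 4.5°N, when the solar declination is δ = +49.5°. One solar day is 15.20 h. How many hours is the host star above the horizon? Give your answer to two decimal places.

8.05 h

cos H₀ = −tan φ · tan δ = −tan(+4.5°) × tan(+49.500°) = -0.0921, so H₀ = 1.6631 rad = 95.29°.
Daylight = 2H₀/(2π) × 15.20 h = (1.6631/π) × 15.20 = 8.05 h.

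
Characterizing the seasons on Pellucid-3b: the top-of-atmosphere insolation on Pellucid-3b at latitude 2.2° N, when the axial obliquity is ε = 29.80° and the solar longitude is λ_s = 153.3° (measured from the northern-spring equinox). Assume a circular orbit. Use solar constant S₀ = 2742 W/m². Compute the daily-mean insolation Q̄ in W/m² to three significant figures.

Solar declination: sin δ = sin ε · sin λ_s = sin 29.80° × sin 153.3° = 0.22330, so δ = +12.903°.
cos H₀ = −tan(+2.2°) tan(+12.903°) = -0.0088, H₀ = 1.5796 rad.
Bracket: H₀ sin φ sin δ + cos φ cos δ sin H₀ = 1.5796×0.03839×0.22330 + 0.99926×0.97475×0.99996 = 0.013541 + 0.973990 = 0.987531.
Q̄ = (S₀/π) × [bracket] = (2742/π) × 0.987531 = 861.9 W/m².

Q̄ ≈ 862 W/m²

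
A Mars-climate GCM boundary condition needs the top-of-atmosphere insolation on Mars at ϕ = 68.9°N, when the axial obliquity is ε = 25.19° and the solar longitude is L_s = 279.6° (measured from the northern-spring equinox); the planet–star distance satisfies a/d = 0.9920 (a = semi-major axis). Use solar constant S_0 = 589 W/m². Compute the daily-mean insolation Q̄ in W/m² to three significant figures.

Q̄ ≈ 0.00 W/m²

Solar declination: sin δ = sin ε · sin L_s = sin 25.19° × sin 279.6° = -0.41966, so δ = -24.813°.
cos h₀ = −tan(+68.9°) tan(-24.813°) = 1.1982 ≥ 1 ⇒ polar night, h₀ = 0 and Q̄ = 0.
Inverse-square distance factor (a/d)² = 0.9920² = 0.984064.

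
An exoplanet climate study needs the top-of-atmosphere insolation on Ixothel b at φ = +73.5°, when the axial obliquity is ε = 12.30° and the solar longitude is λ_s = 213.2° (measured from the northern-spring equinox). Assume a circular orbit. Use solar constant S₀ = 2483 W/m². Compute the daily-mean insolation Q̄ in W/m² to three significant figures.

Q̄ ≈ 102 W/m²

Solar declination: sin δ = sin ε · sin λ_s = sin 12.30° × sin 213.2° = -0.11665, so δ = -6.699°.
cos H₀ = −tan(+73.5°) tan(-6.699°) = 0.3965, H₀ = 1.1631 rad.
Bracket: H₀ sin φ sin δ + cos φ cos δ sin H₀ = 1.1631×0.95882×-0.11665 + 0.28402×0.99317×0.91803 = -0.130088 + 0.258958 = 0.128870.
Q̄ = (S₀/π) × [bracket] = (2483/π) × 0.128870 = 101.9 W/m².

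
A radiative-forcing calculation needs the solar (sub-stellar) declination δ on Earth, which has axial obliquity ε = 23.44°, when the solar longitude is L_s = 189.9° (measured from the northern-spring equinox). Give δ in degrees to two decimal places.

sin δ = sin ε · sin L_s = sin 23.44° × sin 189.9° = -0.068391.
δ = arcsin(-0.068391) = -3.92°.

δ = -3.92°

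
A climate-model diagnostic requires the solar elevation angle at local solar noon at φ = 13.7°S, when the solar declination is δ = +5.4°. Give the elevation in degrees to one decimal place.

70.9°

At local noon the hour angle is zero, so the zenith angle equals |φ − δ| = |-13.7° − (+5.400°)| = 19.100°.
Elevation = 90° − 19.100° = 70.9°.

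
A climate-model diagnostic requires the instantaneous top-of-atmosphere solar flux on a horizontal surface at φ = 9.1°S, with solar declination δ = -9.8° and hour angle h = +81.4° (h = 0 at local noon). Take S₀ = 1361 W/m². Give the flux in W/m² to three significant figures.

235 W/m²

cos θ_z = sin φ sin δ + cos φ cos δ cos h = 0.026920 + 0.145499 = 0.172419.
Flux = S₀ · cos θ_z = 1361 × 0.172419 = 234.7 W/m².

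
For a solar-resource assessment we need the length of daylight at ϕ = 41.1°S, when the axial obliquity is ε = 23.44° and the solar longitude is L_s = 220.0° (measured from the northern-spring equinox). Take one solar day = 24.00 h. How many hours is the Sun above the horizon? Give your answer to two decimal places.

13.78 h

Solar declination: sin δ = sin ε · sin L_s = sin 23.44° × sin 220.0° = -0.25569, so δ = -14.815°.
cos h₀ = −tan ϕ · tan δ = −tan(-41.1°) × tan(-14.815°) = -0.2307, so h₀ = 1.8036 rad = 103.34°.
Daylight = 2h₀/(2π) × 24.00 h = (1.8036/π) × 24.00 = 13.78 h.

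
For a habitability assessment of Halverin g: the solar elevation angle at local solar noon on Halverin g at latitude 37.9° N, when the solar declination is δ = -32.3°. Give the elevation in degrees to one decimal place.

At local noon the hour angle is zero, so the zenith angle equals |φ − δ| = |+37.9° − (-32.300°)| = 70.200°.
Elevation = 90° − 70.200° = 19.8°.

19.8°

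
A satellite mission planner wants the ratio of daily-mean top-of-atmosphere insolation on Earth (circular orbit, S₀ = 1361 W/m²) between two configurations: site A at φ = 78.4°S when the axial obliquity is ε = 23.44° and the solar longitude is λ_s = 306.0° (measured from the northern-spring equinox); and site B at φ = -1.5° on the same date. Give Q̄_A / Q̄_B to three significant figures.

Q̄_A / Q̄_B ≈ 1.03

— Configuration A (φ=-78.4°):
Solar declination: sin δ = sin ε · sin λ_s = sin 23.44° × sin 306.0° = -0.32182, so δ = -18.773°.
cos H₀ = −tan(-78.4°) tan(-18.773°) = -1.6559 ≤ −1 ⇒ polar day, H₀ = π.
Bracket: H₀ sin φ sin δ + cos φ cos δ sin H₀ = 3.1416×-0.97958×-0.32182 + 0.20108×0.94680×0.00000 = 0.990384 + 0.000000 = 0.990384.
Q̄ = (S₀/π) × [bracket] = (1361/π) × 0.990384 = 429.05 W/m².
— Configuration B (φ=-1.5°):
cos H₀ = −tan(-1.5°) tan(-18.773°) = -0.0089, H₀ = 1.5797 rad.
Bracket: H₀ sin φ sin δ + cos φ cos δ sin H₀ = 1.5797×-0.02618×-0.32182 + 0.99966×0.94680×0.99996 = 0.013309 + 0.946440 = 0.959749.
Q̄ = (S₀/π) × [bracket] = (1361/π) × 0.959749 = 415.78 W/m².
Ratio Q̄_A / Q̄_B = 429.05 / 415.78 = 1.032.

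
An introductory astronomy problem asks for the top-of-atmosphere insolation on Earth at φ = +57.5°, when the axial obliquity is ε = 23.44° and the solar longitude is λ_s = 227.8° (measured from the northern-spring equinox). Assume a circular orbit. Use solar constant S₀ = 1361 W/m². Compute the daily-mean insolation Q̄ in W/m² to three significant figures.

Solar declination: sin δ = sin ε · sin λ_s = sin 23.44° × sin 227.8° = -0.29468, so δ = -17.139°.
cos H₀ = −tan(+57.5°) tan(-17.139°) = 0.4841, H₀ = 1.0655 rad.
Bracket: H₀ sin φ sin δ + cos φ cos δ sin H₀ = 1.0655×0.84339×-0.29468 + 0.53730×0.95559×0.87504 = -0.264809 + 0.449279 = 0.184470.
Q̄ = (S₀/π) × [bracket] = (1361/π) × 0.184470 = 79.92 W/m².

Q̄ ≈ 79.9 W/m²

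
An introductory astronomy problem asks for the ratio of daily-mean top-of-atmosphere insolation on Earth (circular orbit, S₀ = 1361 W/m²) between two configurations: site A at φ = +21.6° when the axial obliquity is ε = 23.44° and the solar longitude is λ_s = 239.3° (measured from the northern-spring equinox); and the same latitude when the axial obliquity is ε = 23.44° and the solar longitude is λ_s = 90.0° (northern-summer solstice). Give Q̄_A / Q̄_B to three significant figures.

Q̄_A / Q̄_B ≈ 0.625

— Configuration A (φ=+21.6°):
Solar declination: sin δ = sin ε · sin λ_s = sin 23.44° × sin 239.3° = -0.34204, so δ = -20.001°.
cos H₀ = −tan(+21.6°) tan(-20.001°) = 0.1441, H₀ = 1.4262 rad.
Bracket: H₀ sin φ sin δ + cos φ cos δ sin H₀ = 1.4262×0.36812×-0.34204 + 0.92978×0.93969×0.98956 = -0.179575 + 0.864583 = 0.685008.
Q̄ = (S₀/π) × [bracket] = (1361/π) × 0.685008 = 296.76 W/m².
— Configuration B (φ=+21.6°):
Solar declination: sin δ = sin ε · sin λ_s = sin 23.44° × sin 90.0° = 0.39779, so δ = +23.440°.
cos H₀ = −tan(+21.6°) tan(+23.440°) = -0.1717, H₀ = 1.7433 rad.
Bracket: H₀ sin φ sin δ + cos φ cos δ sin H₀ = 1.7433×0.36812×0.39779 + 0.92978×0.91748×0.98516 = 0.255279 + 0.840395 = 1.095674.
Q̄ = (S₀/π) × [bracket] = (1361/π) × 1.095674 = 474.67 W/m².
Ratio Q̄_A / Q̄_B = 296.76 / 474.67 = 0.6252.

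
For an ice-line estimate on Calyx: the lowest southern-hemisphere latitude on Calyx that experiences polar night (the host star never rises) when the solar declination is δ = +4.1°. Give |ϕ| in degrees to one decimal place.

|ϕ| = 85.9°

Polar night requires cos h₀ = −tan ϕ tan δ ≥ 1, i.e. tan ϕ tan δ ≤ −1.
The boundary is |tan ϕ| · |tan δ| = 1, so |ϕ| = 90° − |δ| = 90° − 4.1° = 85.9° in the southern hemisphere.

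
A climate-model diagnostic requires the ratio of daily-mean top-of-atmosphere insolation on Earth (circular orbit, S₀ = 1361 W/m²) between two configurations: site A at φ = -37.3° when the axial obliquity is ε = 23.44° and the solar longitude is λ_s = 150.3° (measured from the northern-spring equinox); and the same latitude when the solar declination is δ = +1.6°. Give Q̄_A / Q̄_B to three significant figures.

Q̄_A / Q̄_B ≈ 0.782

— Configuration A (φ=-37.3°):
Solar declination: sin δ = sin ε · sin λ_s = sin 23.44° × sin 150.3° = 0.19709, so δ = +11.367°.
cos H₀ = −tan(-37.3°) tan(+11.367°) = 0.1531, H₀ = 1.4170 rad.
Bracket: H₀ sin φ sin δ + cos φ cos δ sin H₀ = 1.4170×-0.60599×0.19709 + 0.79547×0.98039×0.98820 = -0.169239 + 0.770668 = 0.601429.
Q̄ = (S₀/π) × [bracket] = (1361/π) × 0.601429 = 260.55 W/m².
— Configuration B (φ=-37.3°):
cos H₀ = −tan(-37.3°) tan(+1.600°) = 0.0213, H₀ = 1.5495 rad.
Bracket: H₀ sin φ sin δ + cos φ cos δ sin H₀ = 1.5495×-0.60599×0.02792 + 0.79547×0.99961×0.99977 = -0.026216 + 0.794977 = 0.768761.
Q̄ = (S₀/π) × [bracket] = (1361/π) × 0.768761 = 333.04 W/m².
Ratio Q̄_A / Q̄_B = 260.55 / 333.04 = 0.7823.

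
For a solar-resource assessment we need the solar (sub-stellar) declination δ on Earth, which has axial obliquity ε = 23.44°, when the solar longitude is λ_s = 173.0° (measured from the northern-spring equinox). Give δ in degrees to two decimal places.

sin δ = sin ε · sin λ_s = sin 23.44° × sin 173.0° = 0.048478.
δ = arcsin(0.048478) = +2.78°.

δ = +2.78°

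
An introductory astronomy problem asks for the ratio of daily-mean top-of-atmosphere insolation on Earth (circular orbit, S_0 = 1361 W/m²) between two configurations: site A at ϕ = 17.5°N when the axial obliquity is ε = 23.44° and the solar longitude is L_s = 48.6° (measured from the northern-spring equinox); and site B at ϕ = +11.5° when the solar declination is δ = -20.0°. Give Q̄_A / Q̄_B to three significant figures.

Q̄_A / Q̄_B ≈ 1.29

— Configuration A (ϕ=+17.5°):
Solar declination: sin δ = sin ε · sin L_s = sin 23.44° × sin 48.6° = 0.29839, so δ = +17.361°.
cos h₀ = −tan(+17.5°) tan(+17.361°) = -0.0986, h₀ = 1.6695 rad.
Bracket: h₀ sin ϕ sin δ + cos ϕ cos δ sin h₀ = 1.6695×0.30071×0.29839 + 0.95372×0.95445×0.99513 = 0.149802 + 0.905845 = 1.055647.
Q̄ = (S_0/π) × [bracket] = (1361/π) × 1.055647 = 457.33 W/m².
— Configuration B (ϕ=+11.5°):
cos h₀ = −tan(+11.5°) tan(-20.000°) = 0.0741, h₀ = 1.4967 rad.
Bracket: h₀ sin ϕ sin δ + cos ϕ cos δ sin h₀ = 1.4967×0.19937×-0.34202 + 0.97992×0.93969×0.99725 = -0.102058 + 0.918289 = 0.816231.
Q̄ = (S_0/π) × [bracket] = (1361/π) × 0.816231 = 353.61 W/m².
Ratio Q̄_A / Q̄_B = 457.33 / 353.61 = 1.293.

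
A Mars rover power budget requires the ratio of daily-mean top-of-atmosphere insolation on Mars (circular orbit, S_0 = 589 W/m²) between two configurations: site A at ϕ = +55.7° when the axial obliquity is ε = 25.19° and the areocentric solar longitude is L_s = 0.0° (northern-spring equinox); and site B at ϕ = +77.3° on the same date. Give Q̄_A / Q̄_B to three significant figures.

Q̄_A / Q̄_B ≈ 2.56

— Configuration A (ϕ=+55.7°):
sin δ = sin 25.19° × sin 0.0° = 0.00000, so δ = +0.000°.
cos h₀ = −tan(+55.7°) tan(+0.000°) = -0.0000, h₀ = 1.5708 rad.
Bracket: h₀ sin ϕ sin δ + cos ϕ cos δ sin h₀ = 1.5708×0.82610×0.00000 + 0.56353×1.00000×1.00000 = 0.000000 + 0.563530 = 0.563530.
Q̄ = (S_0/π) × [bracket] = (589/π) × 0.563530 = 105.65 W/m².
— Configuration B (ϕ=+77.3°):
cos h₀ = −tan(+77.3°) tan(+0.000°) = -0.0000, h₀ = 1.5708 rad.
Bracket: h₀ sin ϕ sin δ + cos ϕ cos δ sin h₀ = 1.5708×0.97553×0.00000 + 0.21985×1.00000×1.00000 = 0.000000 + 0.219850 = 0.219850.
Q̄ = (S_0/π) × [bracket] = (589/π) × 0.219850 = 41.218 W/m².
Ratio Q̄_A / Q̄_B = 105.65 / 41.218 = 2.563.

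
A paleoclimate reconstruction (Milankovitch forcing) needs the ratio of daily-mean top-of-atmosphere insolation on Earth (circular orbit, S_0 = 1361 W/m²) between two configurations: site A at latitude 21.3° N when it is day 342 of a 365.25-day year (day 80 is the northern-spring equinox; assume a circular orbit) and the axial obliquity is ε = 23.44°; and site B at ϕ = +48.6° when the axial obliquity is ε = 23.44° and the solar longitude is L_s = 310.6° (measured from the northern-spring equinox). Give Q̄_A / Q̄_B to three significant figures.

Q̄_A / Q̄_B ≈ 2.05

— Configuration A (ϕ=+21.3°):
Solar longitude: L_s = 360° × (342 − 80)/365.25 = 258.234°.
sin δ = sin 23.44° × sin 258.234° = -0.38943, so δ = -22.919°.
cos h₀ = −tan(+21.3°) tan(-22.919°) = 0.1648, h₀ = 1.4052 rad.
Bracket: h₀ sin ϕ sin δ + cos ϕ cos δ sin h₀ = 1.4052×0.36325×-0.38943 + 0.93169×0.92106×0.98632 = -0.198780 + 0.846403 = 0.647623.
Q̄ = (S_0/π) × [bracket] = (1361/π) × 0.647623 = 280.56 W/m².
— Configuration B (ϕ=+48.6°):
Solar declination: sin δ = sin ε · sin L_s = sin 23.44° × sin 310.6° = -0.30203, so δ = -17.580°.
cos h₀ = −tan(+48.6°) tan(-17.580°) = 0.3594, h₀ = 1.2032 rad.
Bracket: h₀ sin ϕ sin δ + cos ϕ cos δ sin h₀ = 1.2032×0.75011×-0.30203 + 0.66131×0.95330×0.93320 = -0.272592 + 0.588314 = 0.315722.
Q̄ = (S_0/π) × [bracket] = (1361/π) × 0.315722 = 136.78 W/m².
Ratio Q̄_A / Q̄_B = 280.56 / 136.78 = 2.051.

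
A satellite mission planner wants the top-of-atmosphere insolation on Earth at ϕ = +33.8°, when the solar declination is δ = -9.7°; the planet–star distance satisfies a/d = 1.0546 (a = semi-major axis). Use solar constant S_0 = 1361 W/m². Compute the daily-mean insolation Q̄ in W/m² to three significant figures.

cos h₀ = −tan(+33.8°) tan(-9.700°) = 0.1144, h₀ = 1.4561 rad.
Bracket: h₀ sin ϕ sin δ + cos ϕ cos δ sin h₀ = 1.4561×0.55630×-0.16849 + 0.83098×0.98570×0.99343 = -0.136482 + 0.813716 = 0.677234.
Inverse-square distance factor (a/d)² = 1.0546² = 1.112181.
Q̄ = (S_0/π) × 1.112181 × [bracket] = (1361/π) × 1.112181 × 0.677234 = 326.3 W/m².

Q̄ ≈ 326 W/m²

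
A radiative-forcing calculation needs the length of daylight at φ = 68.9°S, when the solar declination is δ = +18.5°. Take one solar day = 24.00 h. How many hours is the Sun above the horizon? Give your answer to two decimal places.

3.98 h

cos H₀ = −tan φ · tan δ = −tan(-68.9°) × tan(+18.500°) = 0.8671, so H₀ = 0.5214 rad = 29.87°.
Daylight = 2H₀/(2π) × 24.00 h = (0.5214/π) × 24.00 = 3.98 h.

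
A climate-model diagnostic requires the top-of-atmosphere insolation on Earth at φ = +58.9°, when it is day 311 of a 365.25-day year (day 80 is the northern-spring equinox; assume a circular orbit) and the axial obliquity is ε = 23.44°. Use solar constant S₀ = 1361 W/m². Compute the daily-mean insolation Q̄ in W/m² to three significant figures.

Q̄ ≈ 71.0 W/m²

Solar longitude: λ_s = 360° × (311 − 80)/365.25 = 227.680°.
sin δ = sin 23.44° × sin 227.680° = -0.29412, so δ = -17.105°.
cos H₀ = −tan(+58.9°) tan(-17.105°) = 0.5101, H₀ = 1.0355 rad.
Bracket: H₀ sin φ sin δ + cos φ cos δ sin H₀ = 1.0355×0.85627×-0.29412 + 0.51653×0.95577×0.86009 = -0.260787 + 0.424613 = 0.163826.
Q̄ = (S₀/π) × [bracket] = (1361/π) × 0.163826 = 70.97 W/m².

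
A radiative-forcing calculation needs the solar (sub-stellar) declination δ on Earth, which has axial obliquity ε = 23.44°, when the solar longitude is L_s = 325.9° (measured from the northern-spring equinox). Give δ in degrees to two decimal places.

δ = -12.89°

sin δ = sin ε · sin L_s = sin 23.44° × sin 325.9° = -0.223016.
δ = arcsin(-0.223016) = -12.89°.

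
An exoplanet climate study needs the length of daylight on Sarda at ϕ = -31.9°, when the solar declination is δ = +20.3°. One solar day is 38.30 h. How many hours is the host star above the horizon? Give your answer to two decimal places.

cos h₀ = −tan ϕ · tan δ = −tan(-31.9°) × tan(+20.300°) = 0.2302, so h₀ = 1.3385 rad = 76.69°.
Daylight = 2h₀/(2π) × 38.30 h = (1.3385/π) × 38.30 = 16.32 h.

16.32 h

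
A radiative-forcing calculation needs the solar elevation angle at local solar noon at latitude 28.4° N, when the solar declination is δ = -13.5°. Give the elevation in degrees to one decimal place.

48.1°

At local noon the hour angle is zero, so the zenith angle equals |φ − δ| = |+28.4° − (-13.500°)| = 41.900°.
Elevation = 90° − 41.900° = 48.1°.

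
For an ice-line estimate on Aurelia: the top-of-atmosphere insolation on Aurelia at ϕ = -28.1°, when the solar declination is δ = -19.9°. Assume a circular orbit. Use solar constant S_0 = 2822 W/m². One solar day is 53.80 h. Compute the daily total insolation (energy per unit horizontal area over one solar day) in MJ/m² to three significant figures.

191 MJ/m²

cos h₀ = −tan(-28.1°) tan(-19.900°) = -0.1933, h₀ = 1.7653 rad.
Bracket: h₀ sin ϕ sin δ + cos ϕ cos δ sin h₀ = 1.7653×-0.47101×-0.34038 + 0.88213×0.94029×0.98114 = 0.283017 + 0.813814 = 1.096831.
Q̄ = (S_0/π) × [bracket] = (2822/π) × 1.096831 = 985.25 W/m².
Daily total = Q̄ × 53.80 h × 3600 s/h = 985.25 × 53.80 × 3600 / 10⁶ = 190.8 MJ/m².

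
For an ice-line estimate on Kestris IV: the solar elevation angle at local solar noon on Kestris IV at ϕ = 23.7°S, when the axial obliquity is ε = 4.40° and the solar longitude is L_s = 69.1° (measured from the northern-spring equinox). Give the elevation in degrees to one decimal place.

Solar declination: sin δ = sin ε · sin L_s = sin 4.40° × sin 69.1° = 0.07167, so δ = +4.110°.
At local noon the hour angle is zero, so the zenith angle equals |ϕ − δ| = |-23.7° − (+4.110°)| = 27.810°.
Elevation = 90° − 27.810° = 62.2°.

62.2°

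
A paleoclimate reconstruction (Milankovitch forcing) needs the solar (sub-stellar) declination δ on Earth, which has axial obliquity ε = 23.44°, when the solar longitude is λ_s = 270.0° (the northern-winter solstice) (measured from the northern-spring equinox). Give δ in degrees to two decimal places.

δ = -23.44°

sin δ = sin ε · sin λ_s = sin 23.44° × sin 270.0° = -0.397789.
δ = arcsin(-0.397789) = -23.44°.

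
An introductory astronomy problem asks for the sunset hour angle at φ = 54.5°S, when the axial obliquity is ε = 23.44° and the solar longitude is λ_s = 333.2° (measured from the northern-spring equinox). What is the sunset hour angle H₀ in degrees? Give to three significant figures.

H₀ = 105°

Solar declination: sin δ = sin ε · sin λ_s = sin 23.44° × sin 333.2° = -0.17935, so δ = -10.332°.
cos H₀ = −tan φ · tan δ = −tan(-54.5°) × tan(-10.332°) = -0.2556, so H₀ = 1.8293 rad = 104.81°.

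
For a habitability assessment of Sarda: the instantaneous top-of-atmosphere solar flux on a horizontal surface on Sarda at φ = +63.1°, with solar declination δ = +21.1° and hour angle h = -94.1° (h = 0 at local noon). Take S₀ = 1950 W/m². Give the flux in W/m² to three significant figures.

567 W/m²

cos θ_z = sin φ sin δ + cos φ cos δ cos h = 0.321044 + -0.030179 = 0.290865.
Flux = S₀ · cos θ_z = 1950 × 0.290865 = 567.2 W/m².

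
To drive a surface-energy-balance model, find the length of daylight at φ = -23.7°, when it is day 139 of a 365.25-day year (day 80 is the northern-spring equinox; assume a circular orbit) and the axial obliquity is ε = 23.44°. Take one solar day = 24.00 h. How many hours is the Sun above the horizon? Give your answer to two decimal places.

10.79 h

Solar longitude: λ_s = 360° × (139 − 80)/365.25 = 58.152°.
sin δ = sin 23.44° × sin 58.152° = 0.33790, so δ = +19.749°.
cos H₀ = −tan φ · tan δ = −tan(-23.7°) × tan(+19.749°) = 0.1576, so H₀ = 1.4125 rad = 80.93°.
Daylight = 2H₀/(2π) × 24.00 h = (1.4125/π) × 24.00 = 10.79 h.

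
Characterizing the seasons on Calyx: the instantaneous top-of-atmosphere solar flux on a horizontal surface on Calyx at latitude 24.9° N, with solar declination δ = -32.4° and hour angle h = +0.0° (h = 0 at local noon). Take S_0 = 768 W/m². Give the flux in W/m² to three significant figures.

415 W/m²

cos θ_z = sin ϕ sin δ + cos ϕ cos δ cos h = -0.225602 + 0.765843 = 0.540241.
Flux = S_0 · cos θ_z = 768 × 0.540241 = 414.9 W/m².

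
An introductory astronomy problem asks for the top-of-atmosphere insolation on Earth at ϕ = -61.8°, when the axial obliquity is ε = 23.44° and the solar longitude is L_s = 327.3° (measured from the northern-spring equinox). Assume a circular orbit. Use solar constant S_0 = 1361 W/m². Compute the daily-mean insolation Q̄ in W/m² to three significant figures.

Q̄ ≈ 346 W/m²

Solar declination: sin δ = sin ε · sin L_s = sin 23.44° × sin 327.3° = -0.21490, so δ = -12.410°.
cos h₀ = −tan(-61.8°) tan(-12.410°) = -0.4104, h₀ = 1.9937 rad.
Bracket: h₀ sin ϕ sin δ + cos ϕ cos δ sin h₀ = 1.9937×-0.88130×-0.21490 + 0.47255×0.97664×0.91192 = 0.377590 + 0.420861 = 0.798451.
Q̄ = (S_0/π) × [bracket] = (1361/π) × 0.798451 = 345.9 W/m².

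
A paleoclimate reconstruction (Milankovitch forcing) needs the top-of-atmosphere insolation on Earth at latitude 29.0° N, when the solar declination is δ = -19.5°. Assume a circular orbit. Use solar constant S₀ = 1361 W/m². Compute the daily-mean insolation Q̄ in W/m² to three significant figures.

Q̄ ≈ 254 W/m²

cos H₀ = −tan(+29.0°) tan(-19.500°) = 0.1963, H₀ = 1.3732 rad.
Bracket: H₀ sin φ sin δ + cos φ cos δ sin H₀ = 1.3732×0.48481×-0.33381 + 0.87462×0.94264×0.98055 = -0.222231 + 0.808416 = 0.586185.
Q̄ = (S₀/π) × [bracket] = (1361/π) × 0.586185 = 253.9 W/m².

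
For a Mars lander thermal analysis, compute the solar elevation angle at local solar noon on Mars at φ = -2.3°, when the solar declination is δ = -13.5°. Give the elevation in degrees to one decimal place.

78.8°

At local noon the hour angle is zero, so the zenith angle equals |φ − δ| = |-2.3° − (-13.500°)| = 11.200°.
Elevation = 90° − 11.200° = 78.8°.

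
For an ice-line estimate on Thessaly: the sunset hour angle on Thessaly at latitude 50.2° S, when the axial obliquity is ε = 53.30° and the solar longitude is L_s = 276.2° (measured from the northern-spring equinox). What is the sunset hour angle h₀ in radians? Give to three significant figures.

Solar declination: sin δ = sin ε · sin L_s = sin 53.30° × sin 276.2° = -0.79709, so δ = -52.853°.
Sunrise equation: cos h₀ = −tan ϕ · tan δ = -1.5843 ≤ −1, so the host star never sets (polar day) and h₀ = π.

h₀ = 3.14 rad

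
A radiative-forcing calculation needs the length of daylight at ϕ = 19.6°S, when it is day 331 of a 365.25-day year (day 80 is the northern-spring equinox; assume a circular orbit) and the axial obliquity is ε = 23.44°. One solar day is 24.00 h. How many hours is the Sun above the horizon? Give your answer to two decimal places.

Solar longitude: L_s = 360° × (331 − 80)/365.25 = 247.392°.
sin δ = sin 23.44° × sin 247.392° = -0.36722, so δ = -21.544°.
cos h₀ = −tan ϕ · tan δ = −tan(-19.6°) × tan(-21.544°) = -0.1406, so h₀ = 1.7118 rad = 98.08°.
Daylight = 2h₀/(2π) × 24.00 h = (1.7118/π) × 24.00 = 13.08 h.

13.08 h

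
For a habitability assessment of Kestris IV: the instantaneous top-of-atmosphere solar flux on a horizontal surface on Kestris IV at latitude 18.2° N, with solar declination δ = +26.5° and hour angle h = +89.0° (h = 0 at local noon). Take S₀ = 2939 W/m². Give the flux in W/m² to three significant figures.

453 W/m²

cos θ_z = sin φ sin δ + cos φ cos δ cos h = 0.139363 + 0.014837 = 0.154200.
Flux = S₀ · cos θ_z = 2939 × 0.154200 = 453.2 W/m².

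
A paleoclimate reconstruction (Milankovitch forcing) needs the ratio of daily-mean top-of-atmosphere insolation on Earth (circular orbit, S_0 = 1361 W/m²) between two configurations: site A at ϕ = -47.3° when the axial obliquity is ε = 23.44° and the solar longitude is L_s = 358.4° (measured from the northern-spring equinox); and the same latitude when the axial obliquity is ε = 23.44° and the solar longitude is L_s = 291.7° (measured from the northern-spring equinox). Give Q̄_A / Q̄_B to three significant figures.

Q̄_A / Q̄_B ≈ 0.619

— Configuration A (ϕ=-47.3°):
Solar declination: sin δ = sin ε · sin L_s = sin 23.44° × sin 358.4° = -0.01111, so δ = -0.636°.
cos h₀ = −tan(-47.3°) tan(-0.636°) = -0.0120, h₀ = 1.5828 rad.
Bracket: h₀ sin ϕ sin δ + cos ϕ cos δ sin h₀ = 1.5828×-0.73491×-0.01111 + 0.67816×0.99994×0.99993 = 0.012923 + 0.678072 = 0.690995.
Q̄ = (S_0/π) × [bracket] = (1361/π) × 0.690995 = 299.35 W/m².
— Configuration B (ϕ=-47.3°):
Solar declination: sin δ = sin ε · sin L_s = sin 23.44° × sin 291.7° = -0.36960, so δ = -21.691°.
cos h₀ = −tan(-47.3°) tan(-21.691°) = -0.4311, h₀ = 2.0165 rad.
Bracket: h₀ sin ϕ sin δ + cos ϕ cos δ sin h₀ = 2.0165×-0.73491×-0.36960 + 0.67816×0.92919×0.90233 = 0.547727 + 0.568594 = 1.116321.
Q̄ = (S_0/π) × [bracket] = (1361/π) × 1.116321 = 483.61 W/m².
Ratio Q̄_A / Q̄_B = 299.35 / 483.61 = 0.6190.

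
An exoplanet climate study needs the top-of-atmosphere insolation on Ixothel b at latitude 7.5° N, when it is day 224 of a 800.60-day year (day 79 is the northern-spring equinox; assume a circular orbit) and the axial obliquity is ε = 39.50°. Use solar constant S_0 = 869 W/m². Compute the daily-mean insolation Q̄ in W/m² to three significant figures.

Q̄ ≈ 258 W/m²

Solar longitude: L_s = 360° × (224 − 79)/800.60 = 65.201°.
sin δ = sin 39.50° × sin 65.201° = 0.57742, so δ = +35.269°.
cos h₀ = −tan(+7.5°) tan(+35.269°) = -0.0931, h₀ = 1.6640 rad.
Bracket: h₀ sin ϕ sin δ + cos ϕ cos δ sin h₀ = 1.6640×0.13053×0.57742 + 0.99144×0.81645×0.99566 = 0.125417 + 0.805948 = 0.931365.
Q̄ = (S_0/π) × [bracket] = (869/π) × 0.931365 = 257.6 W/m².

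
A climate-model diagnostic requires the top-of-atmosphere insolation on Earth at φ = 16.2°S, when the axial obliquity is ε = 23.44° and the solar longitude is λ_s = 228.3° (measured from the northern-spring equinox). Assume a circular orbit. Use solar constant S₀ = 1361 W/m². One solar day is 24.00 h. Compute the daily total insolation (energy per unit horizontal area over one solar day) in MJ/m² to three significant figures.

39.3 MJ/m²

Solar declination: sin δ = sin ε · sin λ_s = sin 23.44° × sin 228.3° = -0.29700, so δ = -17.278°.
cos H₀ = −tan(-16.2°) tan(-17.278°) = -0.0904, H₀ = 1.6613 rad.
Bracket: H₀ sin φ sin δ + cos φ cos δ sin H₀ = 1.6613×-0.27899×-0.29700 + 0.96029×0.95488×0.99591 = 0.137655 + 0.913211 = 1.050866.
Q̄ = (S₀/π) × [bracket] = (1361/π) × 1.050866 = 455.26 W/m².
Daily total = Q̄ × 24.00 h × 3600 s/h = 455.26 × 24.00 × 3600 / 10⁶ = 39.33 MJ/m².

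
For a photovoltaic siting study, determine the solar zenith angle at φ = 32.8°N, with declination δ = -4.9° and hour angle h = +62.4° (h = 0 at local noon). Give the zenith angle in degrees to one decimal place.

cos θ_z = sin φ sin δ + cos φ cos δ cos h = -0.046271 + 0.388008 = 0.341737.
θ_z = arccos(0.341737) = 70.0°.

θ_z = 70.0°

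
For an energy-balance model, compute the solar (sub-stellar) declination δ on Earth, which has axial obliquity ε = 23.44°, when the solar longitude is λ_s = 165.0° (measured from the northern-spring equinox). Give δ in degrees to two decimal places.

sin δ = sin ε · sin λ_s = sin 23.44° × sin 165.0° = 0.102955.
δ = arcsin(0.102955) = +5.91°.

δ = +5.91°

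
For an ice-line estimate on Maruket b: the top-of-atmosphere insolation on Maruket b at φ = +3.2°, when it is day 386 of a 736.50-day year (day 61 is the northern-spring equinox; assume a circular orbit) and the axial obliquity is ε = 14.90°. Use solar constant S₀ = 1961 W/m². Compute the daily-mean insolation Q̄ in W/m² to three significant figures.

Solar longitude: λ_s = 360° × (386 − 61)/736.50 = 158.859°.
sin δ = sin 14.90° × sin 158.859° = 0.09274, so δ = +5.321°.
cos H₀ = −tan(+3.2°) tan(+5.321°) = -0.0052, H₀ = 1.5760 rad.
Bracket: H₀ sin φ sin δ + cos φ cos δ sin H₀ = 1.5760×0.05582×0.09274 + 0.99844×0.99569×0.99999 = 0.008159 + 0.994127 = 1.002286.
Q̄ = (S₀/π) × [bracket] = (1961/π) × 1.002286 = 625.6 W/m².

Q̄ ≈ 626 W/m²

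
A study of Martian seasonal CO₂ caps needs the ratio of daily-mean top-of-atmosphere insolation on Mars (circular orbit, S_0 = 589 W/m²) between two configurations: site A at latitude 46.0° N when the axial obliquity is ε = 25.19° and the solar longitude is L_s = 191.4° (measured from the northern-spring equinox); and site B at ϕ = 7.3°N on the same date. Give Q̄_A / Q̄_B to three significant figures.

— Configuration A (ϕ=+46.0°):
Solar declination: sin δ = sin ε · sin L_s = sin 25.19° × sin 191.4° = -0.08413, so δ = -4.826°.
cos h₀ = −tan(+46.0°) tan(-4.826°) = 0.0874, h₀ = 1.4833 rad.
Bracket: h₀ sin ϕ sin δ + cos ϕ cos δ sin h₀ = 1.4833×0.71934×-0.08413 + 0.69466×0.99646×0.99617 = -0.089766 + 0.689550 = 0.599784.
Q̄ = (S_0/π) × [bracket] = (589/π) × 0.599784 = 112.45 W/m².
— Configuration B (ϕ=+7.3°):
cos h₀ = −tan(+7.3°) tan(-4.826°) = 0.0108, h₀ = 1.5600 rad.
Bracket: h₀ sin ϕ sin δ + cos ϕ cos δ sin h₀ = 1.5600×0.12706×-0.08413 + 0.99189×0.99646×0.99994 = -0.016676 + 0.988319 = 0.971643.
Q̄ = (S_0/π) × [bracket] = (589/π) × 0.971643 = 182.17 W/m².
Ratio Q̄_A / Q̄_B = 112.45 / 182.17 = 0.6173.

Q̄_A / Q̄_B ≈ 0.617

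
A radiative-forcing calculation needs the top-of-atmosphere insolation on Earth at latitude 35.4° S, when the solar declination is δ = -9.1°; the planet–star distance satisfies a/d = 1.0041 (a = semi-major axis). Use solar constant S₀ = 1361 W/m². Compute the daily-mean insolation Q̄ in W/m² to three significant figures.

cos H₀ = −tan(-35.4°) tan(-9.100°) = -0.1138, H₀ = 1.6849 rad.
Bracket: H₀ sin φ sin δ + cos φ cos δ sin H₀ = 1.6849×-0.57928×-0.15816 + 0.81513×0.98741×0.99350 = 0.154369 + 0.799636 = 0.954005.
Inverse-square distance factor (a/d)² = 1.0041² = 1.008217.
Q̄ = (S₀/π) × 1.008217 × [bracket] = (1361/π) × 1.008217 × 0.954005 = 416.7 W/m².

Q̄ ≈ 417 W/m²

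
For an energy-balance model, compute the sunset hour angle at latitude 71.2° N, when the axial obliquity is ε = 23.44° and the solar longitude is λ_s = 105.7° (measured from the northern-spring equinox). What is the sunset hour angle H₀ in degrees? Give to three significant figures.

Solar declination: sin δ = sin ε · sin λ_s = sin 23.44° × sin 105.7° = 0.38295, so δ = +22.516°.
Sunrise equation: cos H₀ = −tan φ · tan δ = -1.2177 ≤ −1, so the Sun never sets (polar day) and H₀ = π.

H₀ = 180°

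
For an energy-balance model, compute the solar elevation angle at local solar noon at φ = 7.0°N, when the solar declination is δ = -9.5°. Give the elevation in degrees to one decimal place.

73.5°

At local noon the hour angle is zero, so the zenith angle equals |φ − δ| = |+7.0° − (-9.500°)| = 16.500°.
Elevation = 90° − 16.500° = 73.5°.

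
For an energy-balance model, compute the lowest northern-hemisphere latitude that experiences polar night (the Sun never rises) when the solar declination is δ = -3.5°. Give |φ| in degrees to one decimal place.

|φ| = 86.5°

Polar night requires cos H₀ = −tan φ tan δ ≥ 1, i.e. tan φ tan δ ≤ −1.
The boundary is |tan φ| · |tan δ| = 1, so |φ| = 90° − |δ| = 90° − 3.5° = 86.5° in the northern hemisphere.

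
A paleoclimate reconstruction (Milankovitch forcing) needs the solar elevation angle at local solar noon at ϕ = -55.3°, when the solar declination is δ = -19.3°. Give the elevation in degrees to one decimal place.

54.0°

At local noon the hour angle is zero, so the zenith angle equals |ϕ − δ| = |-55.3° − (-19.300°)| = 36.000°.
Elevation = 90° − 36.000° = 54.0°.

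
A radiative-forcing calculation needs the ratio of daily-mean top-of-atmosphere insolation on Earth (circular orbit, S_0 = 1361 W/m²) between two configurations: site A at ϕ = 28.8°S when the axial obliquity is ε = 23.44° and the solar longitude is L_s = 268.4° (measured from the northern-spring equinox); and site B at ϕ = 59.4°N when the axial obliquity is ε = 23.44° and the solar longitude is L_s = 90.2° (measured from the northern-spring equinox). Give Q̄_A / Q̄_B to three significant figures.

— Configuration A (ϕ=-28.8°):
Solar declination: sin δ = sin ε · sin L_s = sin 23.44° × sin 268.4° = -0.39763, so δ = -23.430°.
cos h₀ = −tan(-28.8°) tan(-23.430°) = -0.2382, h₀ = 1.8114 rad.
Bracket: h₀ sin ϕ sin δ + cos ϕ cos δ sin h₀ = 1.8114×-0.48175×-0.39763 + 0.87631×0.91754×0.97120 = 0.346989 + 0.780893 = 1.127882.
Q̄ = (S_0/π) × [bracket] = (1361/π) × 1.127882 = 488.62 W/m².
— Configuration B (ϕ=+59.4°):
Solar declination: sin δ = sin ε · sin L_s = sin 23.44° × sin 90.2° = 0.39779, so δ = +23.440°.
cos h₀ = −tan(+59.4°) tan(+23.440°) = -0.7331, h₀ = 2.3937 rad.
Bracket: h₀ sin ϕ sin δ + cos ϕ cos δ sin h₀ = 2.3937×0.86074×0.39779 + 0.50904×0.91748×0.68010 = 0.819588 + 0.317630 = 1.137218.
Q̄ = (S_0/π) × [bracket] = (1361/π) × 1.137218 = 492.67 W/m².
Ratio Q̄_A / Q̄_B = 488.62 / 492.67 = 0.9918.

Q̄_A / Q̄_B ≈ 0.992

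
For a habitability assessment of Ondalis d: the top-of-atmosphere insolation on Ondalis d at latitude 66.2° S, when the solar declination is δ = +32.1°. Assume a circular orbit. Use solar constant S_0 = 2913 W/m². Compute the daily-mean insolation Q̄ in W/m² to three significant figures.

cos h₀ = −tan(-66.2°) tan(+32.100°) = 1.4223 ≥ 1 ⇒ polar night, h₀ = 0 and Q̄ = 0.

Q̄ ≈ 0.00 W/m²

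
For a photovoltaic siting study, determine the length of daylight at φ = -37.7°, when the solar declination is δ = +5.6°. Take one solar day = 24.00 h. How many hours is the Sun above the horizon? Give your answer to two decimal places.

cos H₀ = −tan φ · tan δ = −tan(-37.7°) × tan(+5.600°) = 0.0758, so H₀ = 1.4949 rad = 85.65°.
Daylight = 2H₀/(2π) × 24.00 h = (1.4949/π) × 24.00 = 11.42 h.

11.42 h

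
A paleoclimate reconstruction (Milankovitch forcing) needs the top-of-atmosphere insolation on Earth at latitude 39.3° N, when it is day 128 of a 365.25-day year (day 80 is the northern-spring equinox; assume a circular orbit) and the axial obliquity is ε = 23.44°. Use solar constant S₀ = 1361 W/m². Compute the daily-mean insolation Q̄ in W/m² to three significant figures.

Solar longitude: λ_s = 360° × (128 − 80)/365.25 = 47.310°.
sin δ = sin 23.44° × sin 47.310° = 0.29239, so δ = +17.001°.
cos H₀ = −tan(+39.3°) tan(+17.001°) = -0.2503, H₀ = 1.8237 rad.
Bracket: H₀ sin φ sin δ + cos φ cos δ sin H₀ = 1.8237×0.63338×0.29239 + 0.77384×0.95630×0.96818 = 0.337738 + 0.716476 = 1.054214.
Q̄ = (S₀/π) × [bracket] = (1361/π) × 1.054214 = 456.7 W/m².

Q̄ ≈ 457 W/m²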